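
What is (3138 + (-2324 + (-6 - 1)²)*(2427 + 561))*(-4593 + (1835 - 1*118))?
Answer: 19541160312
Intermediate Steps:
(3138 + (-2324 + (-6 - 1)²)*(2427 + 561))*(-4593 + (1835 - 1*118)) = (3138 + (-2324 + (-7)²)*2988)*(-4593 + (1835 - 118)) = (3138 + (-2324 + 49)*2988)*(-4593 + 1717) = (3138 - 2275*2988)*(-2876) = (3138 - 6797700)*(-2876) = -6794562*(-2876) = 19541160312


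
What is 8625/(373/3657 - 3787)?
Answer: -31541625/13848686 ≈ -2.2776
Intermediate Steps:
8625/(373/3657 - 3787) = 8625/(-13848686/3657) = 8625*(-3657/13848686) = -31541625/13848686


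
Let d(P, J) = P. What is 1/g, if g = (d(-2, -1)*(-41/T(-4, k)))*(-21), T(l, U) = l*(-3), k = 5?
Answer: -2/287 ≈ -0.0069686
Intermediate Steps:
T(l, U) = -3*l
g = -287/2 (g = -(-82)/((-3*(-4)))*(-21) = -(-82)/12*(-21) = -2*(-41/12)*(-21) = (41/6)*(-21) = -287/2 ≈ -143.50)
1/g = 1/(-287/2) = -2/287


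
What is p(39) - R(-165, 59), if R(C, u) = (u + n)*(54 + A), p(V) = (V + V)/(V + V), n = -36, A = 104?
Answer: -3633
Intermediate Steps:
p(V) = 1 (p(V) = (2*V)/((2*V)) = (2*V)*(1/(2*V)) = 1)
R(C, u) = -5688 + 158*u (R(C, u) = (u - 36)*(54 + 104) = (-36 + u)*158 = -5688 + 158*u)
p(39) - R(-165, 59) = 1 - (-5688 + 158*59) = 1 - (-5688 + 9322) = 1 - 1*3634 = 1 - 3634 = -3633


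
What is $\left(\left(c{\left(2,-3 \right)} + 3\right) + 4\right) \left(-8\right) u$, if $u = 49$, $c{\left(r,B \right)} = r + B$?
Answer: $-2352$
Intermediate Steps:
$c{\left(r,B \right)} = B + r$
$\left(\left(c{\left(2,-3 \right)} + 3\right) + 4\right) \left(-8\right) u = \left(\left(\left(-3 + 2\right) + 3\right) + 4\right) \left(-8\right) 49 = \left(\left(-1 + 3\right) + 4\right) \left(-8\right) 49 = \left(2 + 4\right) \left(-8\right) 49 = 6 \left(-8\right) 49 = \left(-48\right) 49 = -2352$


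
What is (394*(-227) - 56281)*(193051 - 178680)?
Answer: -2094127749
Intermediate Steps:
(394*(-227) - 56281)*(193051 - 178680) = (-89438 - 56281)*14371 = -145719*14371 = -2094127749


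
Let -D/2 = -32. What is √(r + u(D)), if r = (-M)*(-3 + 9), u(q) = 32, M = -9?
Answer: √86 ≈ 9.2736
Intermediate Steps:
D = 64 (D = -2*(-32) = 64)
r = 54 (r = (-1*(-9))*(-3 + 9) = 9*6 = 54)
√(r + u(D)) = √(54 + 32) = √86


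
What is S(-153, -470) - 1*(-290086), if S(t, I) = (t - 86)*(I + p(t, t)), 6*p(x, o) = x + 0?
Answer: 817021/2 ≈ 4.0851e+5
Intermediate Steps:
p(x, o) = x/6 (p(x, o) = (x + 0)/6 = x/6)
S(t, I) = (-86 + t)*(I + t/6) (S(t, I) = (t - 86)*(I + t/6) = (-86 + t)*(I + t/6))
S(-153, -470) - 1*(-290086) = (-86*(-470) - 43/3*(-153) + (⅙)*(-153)² - 470*(-153)) - 1*(-290086) = (40420 + 2193 + (⅙)*23409 + 71910) + 290086 = (40420 + 2193 + 7803/2 + 71910) + 290086 = 236849/2 + 290086 = 817021/2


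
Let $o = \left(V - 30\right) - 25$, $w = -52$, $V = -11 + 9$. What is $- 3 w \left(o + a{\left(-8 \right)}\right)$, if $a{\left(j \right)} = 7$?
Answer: $-7800$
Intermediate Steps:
$V = -2$
$o = -57$ ($o = \left(-2 - 30\right) - 25 = -32 - 25 = -57$)
$- 3 w \left(o + a{\left(-8 \right)}\right) = - 3 \left(- 52 \left(-57 + 7\right)\right) = - 3 \left(\left(-52\right) \left(-50\right)\right) = \left(-3\right) 2600 = -7800$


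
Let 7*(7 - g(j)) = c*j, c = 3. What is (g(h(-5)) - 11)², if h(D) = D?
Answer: 169/49 ≈ 3.4490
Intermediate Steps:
g(j) = 7 - 3*j/7
(g(h(-5)) - 11)² = ((7 - 3/7*(-5)) - 11)² = ((7 + 15/7) - 11)² = (64/7 - 11)² = (-13/7)² = 169/49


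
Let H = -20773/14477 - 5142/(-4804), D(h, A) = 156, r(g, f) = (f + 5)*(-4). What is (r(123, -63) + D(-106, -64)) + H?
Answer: 13479540173/34773754 ≈ 387.64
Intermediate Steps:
r(g, f) = -20 - 4*f (r(g, f) = (5 + f)*(-4) = -20 - 4*f)
H = -12676379/34773754 (H = -20773*1/14477 - 5142*(-1/4804) = -20773/14477 + 2571/2402 = -12676379/34773754 ≈ -0.36454)
(r(123, -63) + D(-106, -64)) + H = ((-20 - 4*(-63)) + 156) - 12676379/34773754 = ((-20 + 252) + 156) - 12676379/34773754 = (232 + 156) - 12676379/34773754 = 388 - 12676379/34773754 = 13479540173/34773754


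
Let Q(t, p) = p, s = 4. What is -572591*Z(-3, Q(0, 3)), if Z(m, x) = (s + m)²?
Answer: -572591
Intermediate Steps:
Z(m, x) = (4 + m)²
-572591*Z(-3, Q(0, 3)) = -572591*(4 - 3)² = -572591*1² = -572591*1 = -572591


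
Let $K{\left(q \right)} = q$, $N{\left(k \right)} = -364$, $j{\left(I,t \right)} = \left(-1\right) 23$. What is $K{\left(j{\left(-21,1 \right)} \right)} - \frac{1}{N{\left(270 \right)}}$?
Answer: $- \frac{8371}{364} \approx -22.997$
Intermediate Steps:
$j{\left(I,t \right)} = -23$
$K{\left(j{\left(-21,1 \right)} \right)} - \frac{1}{N{\left(270 \right)}} = -23 - \frac{1}{-364} = -23 - - \frac{1}{364} = -23 + \frac{1}{364} = - \frac{8371}{364}$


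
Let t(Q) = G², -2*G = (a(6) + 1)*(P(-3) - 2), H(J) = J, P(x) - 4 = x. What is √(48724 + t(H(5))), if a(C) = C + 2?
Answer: √194977/2 ≈ 220.78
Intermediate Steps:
a(C) = 2 + C
P(x) = 4 + x
G = 9/2 (G = -((2 + 6) + 1)*((4 - 3) - 2)/2 = -(8 + 1)*(1 - 2)/2 = -9*(-1)/2 = -½*(-9) = 9/2 ≈ 4.5000)
t(Q) = 81/4 (t(Q) = (9/2)² = 81/4)
√(48724 + t(H(5))) = √(48724 + 81/4) = √(194977/4) = √194977/2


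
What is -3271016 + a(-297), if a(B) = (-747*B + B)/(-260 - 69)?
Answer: -1076385826/329 ≈ -3.2717e+6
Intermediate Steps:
a(B) = 746*B/329 (a(B) = -746*B/(-329) = -746*B*(-1/329) = 746*B/329)
-3271016 + a(-297) = -3271016 + (746/329)*(-297) = -3271016 - 221562/329 = -1076385826/329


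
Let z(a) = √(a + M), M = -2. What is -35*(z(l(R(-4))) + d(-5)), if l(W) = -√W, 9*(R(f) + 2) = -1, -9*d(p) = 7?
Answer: 245/9 - 35*√(-18 - 3*I*√19)/3 ≈ 10.218 + 52.337*I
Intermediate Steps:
d(p) = -7/9 (d(p) = -⅑*7 = -7/9)
R(f) = -19/9 (R(f) = -2 + (⅑)*(-1) = -2 - ⅑ = -19/9)
z(a) = √(-2 + a) (z(a) = √(a - 2) = √(-2 + a))
-35*(z(l(R(-4))) + d(-5)) = -35*(√(-2 - √(-19/9)) - 7/9) = -35*(√(-2 - I*√19/3) - 7/9) = -35*(-7/9 + √(-2 - I*√19/3)) = 245/9 - 35*√(-2 - I*√19/3)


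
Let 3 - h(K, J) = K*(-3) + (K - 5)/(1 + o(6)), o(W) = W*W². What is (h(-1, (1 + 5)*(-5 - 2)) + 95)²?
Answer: 425225641/47089 ≈ 9030.3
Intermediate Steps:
o(W) = W³
h(K, J) = 656/217 + 650*K/217 (h(K, J) = 3 - (K*(-3) + (K - 5)/(1 + 6³)) = 3 - (-3*K + (-5 + K)/(1 + 216)) = 3 - (-3*K + (-5 + K)/217) = 3 - (-3*K + (-5 + K)*(1/217)) = 3 - (-3*K + (-5/217 + K/217)) = 3 - (-5/217 - 650*K/217) = 3 + (5/217 + 650*K/217) = 656/217 + 650*K/217)
(h(-1, (1 + 5)*(-5 - 2)) + 95)² = ((656/217 + (650/217)*(-1)) + 95)² = ((656/217 - 650/217) + 95)² = (6/217 + 95)² = (20621/217)² = 425225641/47089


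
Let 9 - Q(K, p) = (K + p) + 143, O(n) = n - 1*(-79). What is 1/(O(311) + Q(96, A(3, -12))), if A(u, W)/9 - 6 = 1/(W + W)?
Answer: 8/851 ≈ 0.0094007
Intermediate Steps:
A(u, W) = 54 + 9/(2*W) (A(u, W) = 54 + 9/(W + W) = 54 + 9/((2*W)) = 54 + 9*(1/(2*W)) = 54 + 9/(2*W))
O(n) = 79 + n (O(n) = n + 79 = 79 + n)
Q(K, p) = -134 - K - p (Q(K, p) = 9 - ((K + p) + 143) = 9 - (143 + K + p) = 9 + (-143 - K - p) = -134 - K - p)
1/(O(311) + Q(96, A(3, -12))) = 1/((79 + 311) + (-134 - 1*96 - (54 + (9/2)/(-12)))) = 1/(390 + (-134 - 96 - (54 + (9/2)*(-1/12)))) = 1/(390 + (-134 - 96 - (54 - 3/8))) = 1/(390 + (-134 - 96 - 1*429/8)) = 1/(390 + (-134 - 96 - 429/8)) = 1/(390 - 2269/8) = 1/(851/8) = 8/851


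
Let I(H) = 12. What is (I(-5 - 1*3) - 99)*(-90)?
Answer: 7830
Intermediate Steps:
(I(-5 - 1*3) - 99)*(-90) = (12 - 99)*(-90) = -87*(-90) = 7830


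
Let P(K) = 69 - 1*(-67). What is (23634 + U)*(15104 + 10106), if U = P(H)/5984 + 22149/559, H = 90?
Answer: 7339601320295/12298 ≈ 5.9681e+8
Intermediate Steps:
P(K) = 136 (P(K) = 69 + 67 = 136)
U = 975115/24596 (U = 136/5984 + 22149/559 = 136*(1/5984) + 22149*(1/559) = 1/44 + 22149/559 = 975115/24596 ≈ 39.645)
(23634 + U)*(15104 + 10106) = (23634 + 975115/24596)*(15104 + 10106) = (582276979/24596)*25210 = 7339601320295/12298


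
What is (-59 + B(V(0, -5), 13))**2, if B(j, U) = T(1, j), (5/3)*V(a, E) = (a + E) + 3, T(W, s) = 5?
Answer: 2916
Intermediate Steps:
V(a, E) = 9/5 + 3*E/5 + 3*a/5 (V(a, E) = 3*((a + E) + 3)/5 = 3*((E + a) + 3)/5 = 3*(3 + E + a)/5 = 9/5 + 3*E/5 + 3*a/5)
B(j, U) = 5
(-59 + B(V(0, -5), 13))**2 = (-59 + 5)**2 = (-54)**2 = 2916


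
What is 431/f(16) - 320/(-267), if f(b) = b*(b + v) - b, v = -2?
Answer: 181637/55536 ≈ 3.2706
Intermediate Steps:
f(b) = -b + b*(-2 + b) (f(b) = b*(b - 2) - b = b*(-2 + b) - b = -b + b*(-2 + b))
431/f(16) - 320/(-267) = 431/((16*(-3 + 16))) - 320/(-267) = 431/((16*13)) - 320*(-1/267) = 431/208 + 320/267 = 181637/55536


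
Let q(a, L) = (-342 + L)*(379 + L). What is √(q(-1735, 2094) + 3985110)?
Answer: √8317806 ≈ 2884.1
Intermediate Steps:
√(q(-1735, 2094) + 3985110) = √((-129618 + 2094² + 37*2094) + 3985110) = √((-129618 + 4384836 + 77478) + 3985110) = √(4332696 + 3985110) = √8317806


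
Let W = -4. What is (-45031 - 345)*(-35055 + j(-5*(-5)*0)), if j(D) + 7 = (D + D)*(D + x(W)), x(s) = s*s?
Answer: 1590973312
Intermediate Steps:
x(s) = s²
j(D) = -7 + 2*D*(16 + D) (j(D) = -7 + (D + D)*(D + (-4)²) = -7 + (2*D)*(D + 16) = -7 + (2*D)*(16 + D) = -7 + 2*D*(16 + D))
(-45031 - 345)*(-35055 + j(-5*(-5)*0)) = (-45031 - 345)*(-35055 + (-7 + 2*(-5*(-5)*0)² + 32*(-5*(-5)*0))) = -45376*(-35055 + (-7 + 2*(25*0)² + 32*(25*0))) = -45376*(-35055 + (-7 + 2*0² + 32*0)) = -45376*(-35055 + (-7 + 2*0 + 0)) = -45376*(-35055 + (-7 + 0 + 0)) = -45376*(-35055 - 7) = -45376*(-35062) = 1590973312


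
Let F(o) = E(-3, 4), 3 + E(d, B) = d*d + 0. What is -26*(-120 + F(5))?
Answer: 2964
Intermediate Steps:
E(d, B) = -3 + d² (E(d, B) = -3 + (d*d + 0) = -3 + (d² + 0) = -3 + d²)
F(o) = 6 (F(o) = -3 + (-3)² = -3 + 9 = 6)
-26*(-120 + F(5)) = -26*(-120 + 6) = -26*(-114) = 2964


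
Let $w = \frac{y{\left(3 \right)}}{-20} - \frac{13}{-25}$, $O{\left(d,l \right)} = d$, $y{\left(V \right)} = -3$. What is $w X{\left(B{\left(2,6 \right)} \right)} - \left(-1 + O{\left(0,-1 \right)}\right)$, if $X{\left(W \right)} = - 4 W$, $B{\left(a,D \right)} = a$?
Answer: $- \frac{109}{25} \approx -4.36$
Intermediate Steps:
$w = \frac{67}{100}$ ($w = - \frac{3}{-20} - \frac{13}{-25} = \left(-3\right) \left(- \frac{1}{20}\right) - - \frac{13}{25} = \frac{3}{20} + \frac{13}{25} = \frac{67}{100} \approx 0.67$)
$w X{\left(B{\left(2,6 \right)} \right)} - \left(-1 + O{\left(0,-1 \right)}\right) = \frac{67 \left(\left(-4\right) 2\right)}{100} + \left(1 - 0\right) = \frac{67}{100} \left(-8\right) + \left(1 + 0\right) = - \frac{134}{25} + 1 = - \frac{109}{25}$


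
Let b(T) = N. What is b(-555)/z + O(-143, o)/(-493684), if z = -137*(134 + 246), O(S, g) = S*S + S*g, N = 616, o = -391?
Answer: -534939383/3212648630 ≈ -0.16651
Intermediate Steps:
O(S, g) = S**2 + S*g
b(T) = 616
z = -52060 (z = -137*380 = -52060)
b(-555)/z + O(-143, o)/(-493684) = 616/(-52060) - 143*(-143 - 391)/(-493684) = 616*(-1/52060) - 143*(-534)*(-1/493684) = -154/13015 + 76362*(-1/493684) = -154/13015 - 38181/246842 = -534939383/3212648630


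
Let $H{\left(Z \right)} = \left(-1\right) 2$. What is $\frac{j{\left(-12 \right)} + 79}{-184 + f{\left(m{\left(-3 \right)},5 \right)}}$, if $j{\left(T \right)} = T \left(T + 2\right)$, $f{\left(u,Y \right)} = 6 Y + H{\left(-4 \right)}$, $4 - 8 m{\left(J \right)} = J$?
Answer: $- \frac{199}{156} \approx -1.2756$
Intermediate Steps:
$m{\left(J \right)} = \frac{1}{2} - \frac{J}{8}$
$H{\left(Z \right)} = -2$
$f{\left(u,Y \right)} = -2 + 6 Y$ ($f{\left(u,Y \right)} = 6 Y - 2 = -2 + 6 Y$)
$j{\left(T \right)} = T \left(2 + T\right)$
$\frac{j{\left(-12 \right)} + 79}{-184 + f{\left(m{\left(-3 \right)},5 \right)}} = \frac{- 12 \left(2 - 12\right) + 79}{-184 + \left(-2 + 6 \cdot 5\right)} = \frac{\left(-12\right) \left(-10\right) + 79}{-184 + \left(-2 + 30\right)} = \frac{120 + 79}{-184 + 28} = \frac{199}{-156} = 199 \left(- \frac{1}{156}\right) = - \frac{199}{156}$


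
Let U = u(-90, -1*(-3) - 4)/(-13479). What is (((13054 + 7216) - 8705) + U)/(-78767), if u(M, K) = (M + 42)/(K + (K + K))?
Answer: -155884619/1061700393 ≈ -0.14683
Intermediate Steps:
u(M, K) = (42 + M)/(3*K) (u(M, K) = (42 + M)/(K + 2*K) = (42 + M)/((3*K)) = (42 + M)*(1/(3*K)) = (42 + M)/(3*K))
U = -16/13479 (U = ((42 - 90)/(3*(-1*(-3) - 4)))/(-13479) = ((1/3)*(-48)/(3 - 4))*(-1/13479) = ((1/3)*(-48)/(-1))*(-1/13479) = ((1/3)*(-1)*(-48))*(-1/13479) = 16*(-1/13479) = -16/13479 ≈ -0.0011870)
(((13054 + 7216) - 8705) + U)/(-78767) = (((13054 + 7216) - 8705) - 16/13479)/(-78767) = ((20270 - 8705) - 16/13479)*(-1/78767) = (11565 - 16/13479)*(-1/78767) = (155884619/13479)*(-1/78767) = -155884619/1061700393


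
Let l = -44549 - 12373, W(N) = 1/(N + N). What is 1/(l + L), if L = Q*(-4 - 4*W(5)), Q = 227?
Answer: -5/289604 ≈ -1.7265e-5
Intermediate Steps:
W(N) = 1/(2*N)
l = -56922
L = -4994/5 (L = 227*(-4 - 2/5) = 227*(-4 - 4*⅒) = 227*(-4 - ⅖) = 227*(-22/5) = -4994/5 ≈ -998.80)
1/(l + L) = 1/(-56922 - 4994/5) = 1/(-289604/5) = -5/289604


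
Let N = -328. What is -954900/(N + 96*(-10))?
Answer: 238725/322 ≈ 741.38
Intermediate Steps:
-954900/(N + 96*(-10)) = -954900/(-328 + 96*(-10)) = -954900/(-328 - 960) = -954900/(-1288) = -954900*(-1/1288) = 238725/322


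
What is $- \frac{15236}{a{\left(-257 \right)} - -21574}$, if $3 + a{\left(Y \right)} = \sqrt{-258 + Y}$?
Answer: $- \frac{82163939}{116327139} + \frac{3809 i \sqrt{515}}{116327139} \approx -0.70632 + 0.00074308 i$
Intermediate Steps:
$a{\left(Y \right)} = -3 + \sqrt{-258 + Y}$
$- \frac{15236}{a{\left(-257 \right)} - -21574} = - \frac{15236}{\left(-3 + \sqrt{-258 - 257}\right) - -21574} = - \frac{15236}{\left(-3 + \sqrt{-515}\right) + 21574} = - \frac{15236}{\left(-3 + i \sqrt{515}\right) + 21574} = - \frac{15236}{21571 + i \sqrt{515}}$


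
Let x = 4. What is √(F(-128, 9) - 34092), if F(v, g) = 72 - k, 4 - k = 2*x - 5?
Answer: I*√34021 ≈ 184.45*I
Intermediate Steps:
k = 1 (k = 4 - (2*4 - 5) = 4 - (8 - 5) = 4 - 1*3 = 4 - 3 = 1)
F(v, g) = 71 (F(v, g) = 72 - 1*1 = 72 - 1 = 71)
√(F(-128, 9) - 34092) = √(71 - 34092) = √(-34021) = I*√34021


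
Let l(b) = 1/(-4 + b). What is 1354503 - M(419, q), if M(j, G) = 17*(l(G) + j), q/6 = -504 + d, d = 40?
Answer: 220970321/164 ≈ 1.3474e+6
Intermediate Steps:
q = -2784 (q = 6*(-504 + 40) = 6*(-464) = -2784)
M(j, G) = 17*j + 17/(-4 + G) (M(j, G) = 17*(1/(-4 + G) + j) = 17*(j + 1/(-4 + G)) = 17*j + 17/(-4 + G))
1354503 - M(419, q) = 1354503 - 17*(1 + 419*(-4 - 2784))/(-4 - 2784) = 1354503 - 17*(1 + 419*(-2788))/(-2788) = 1354503 - 17*(-1)*(1 - 1168172)/2788 = 1354503 - 17*(-1)*(-1168171)/2788 = 1354503 - 1*1168171/164 = 1354503 - 1168171/164 = 220970321/164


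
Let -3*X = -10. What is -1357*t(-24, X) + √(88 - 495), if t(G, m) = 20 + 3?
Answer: -31211 + I*√407 ≈ -31211.0 + 20.174*I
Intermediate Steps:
X = 10/3 (X = -⅓*(-10) = 10/3 ≈ 3.3333)
t(G, m) = 23
-1357*t(-24, X) + √(88 - 495) = -1357*23 + √(88 - 495) = -31211 + √(-407) = -31211 + I*√407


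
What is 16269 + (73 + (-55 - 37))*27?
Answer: 15756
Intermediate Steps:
16269 + (73 + (-55 - 37))*27 = 16269 + (73 - 92)*27 = 16269 - 19*27 = 16269 - 513 = 15756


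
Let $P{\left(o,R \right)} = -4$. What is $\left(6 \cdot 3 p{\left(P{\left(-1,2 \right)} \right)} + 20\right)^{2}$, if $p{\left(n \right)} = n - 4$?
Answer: $15376$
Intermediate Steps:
$p{\left(n \right)} = -4 + n$
$\left(6 \cdot 3 p{\left(P{\left(-1,2 \right)} \right)} + 20\right)^{2} = \left(6 \cdot 3 \left(-4 - 4\right) + 20\right)^{2} = \left(18 \left(-8\right) + 20\right)^{2} = \left(-144 + 20\right)^{2} = \left(-124\right)^{2} = 15376$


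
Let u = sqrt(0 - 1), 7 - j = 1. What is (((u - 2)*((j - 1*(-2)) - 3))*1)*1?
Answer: -10 + 5*I ≈ -10.0 + 5.0*I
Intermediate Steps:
j = 6 (j = 7 - 1*1 = 7 - 1 = 6)
u = I (u = sqrt(-1) = I ≈ 1.0*I)
(((u - 2)*((j - 1*(-2)) - 3))*1)*1 = (((I - 2)*((6 - 1*(-2)) - 3))*1)*1 = (((-2 + I)*((6 + 2) - 3))*1)*1 = (((-2 + I)*(8 - 3))*1)*1 = (((-2 + I)*5)*1)*1 = ((-10 + 5*I)*1)*1 = (-10 + 5*I)*1 = -10 + 5*I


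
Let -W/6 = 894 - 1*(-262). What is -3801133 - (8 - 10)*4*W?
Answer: -3856621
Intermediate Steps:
W = -6936 (W = -6*(894 - 1*(-262)) = -6*(894 + 262) = -6*1156 = -6936)
-3801133 - (8 - 10)*4*W = -3801133 - (8 - 10)*4*(-6936) = -3801133 - (-2*4)*(-6936) = -3801133 - (-8)*(-6936) = -3801133 - 1*55488 = -3801133 - 55488 = -3856621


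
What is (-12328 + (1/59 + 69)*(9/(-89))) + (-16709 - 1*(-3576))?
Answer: -133732359/5251 ≈ -25468.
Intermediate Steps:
(-12328 + (1/59 + 69)*(9/(-89))) + (-16709 - 1*(-3576)) = (-12328 + (1/59 + 69)*(9*(-1/89))) + (-16709 + 3576) = (-12328 + (4072/59)*(-9/89)) - 13133 = (-12328 - 36648/5251) - 13133 = -64770976/5251 - 13133 = -133732359/5251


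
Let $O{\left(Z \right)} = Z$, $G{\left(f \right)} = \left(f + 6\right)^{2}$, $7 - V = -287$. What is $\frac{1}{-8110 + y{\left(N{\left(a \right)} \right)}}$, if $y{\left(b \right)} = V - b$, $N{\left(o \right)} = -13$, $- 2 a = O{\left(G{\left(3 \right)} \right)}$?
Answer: $- \frac{1}{7803} \approx -0.00012816$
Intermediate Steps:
$V = 294$ ($V = 7 - -287 = 7 + 287 = 294$)
$G{\left(f \right)} = \left(6 + f\right)^{2}$
$a = - \frac{81}{2}$ ($a = - \frac{\left(6 + 3\right)^{2}}{2} = - \frac{9^{2}}{2} = \left(- \frac{1}{2}\right) 81 = - \frac{81}{2} \approx -40.5$)
$y{\left(b \right)} = 294 - b$
$\frac{1}{-8110 + y{\left(N{\left(a \right)} \right)}} = \frac{1}{-8110 + \left(294 - -13\right)} = \frac{1}{-8110 + \left(294 + 13\right)} = \frac{1}{-8110 + 307} = \frac{1}{-7803} = - \frac{1}{7803}$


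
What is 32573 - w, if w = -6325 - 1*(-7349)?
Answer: 31549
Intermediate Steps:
w = 1024 (w = -6325 + 7349 = 1024)
32573 - w = 32573 - 1*1024 = 32573 - 1024 = 31549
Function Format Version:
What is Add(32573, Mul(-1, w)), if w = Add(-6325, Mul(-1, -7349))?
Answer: 31549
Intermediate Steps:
w = 1024 (w = Add(-6325, 7349) = 1024)
Add(32573, Mul(-1, w)) = Add(32573, Mul(-1, 1024)) = Add(32573, -1024) = 31549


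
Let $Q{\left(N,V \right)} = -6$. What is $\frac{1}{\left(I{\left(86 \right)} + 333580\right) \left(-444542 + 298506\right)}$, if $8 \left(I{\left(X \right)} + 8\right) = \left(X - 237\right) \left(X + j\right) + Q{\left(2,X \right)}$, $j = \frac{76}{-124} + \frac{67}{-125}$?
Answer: $- \frac{3875}{187858159370134} \approx -2.0627 \cdot 10^{-11}$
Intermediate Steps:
$j = - \frac{4452}{3875}$ ($j = 76 \left(- \frac{1}{124}\right) + 67 \left(- \frac{1}{125}\right) = - \frac{19}{31} - \frac{67}{125} = - \frac{4452}{3875} \approx -1.1489$)
$I{\left(X \right)} = - \frac{35}{4} + \frac{\left(-237 + X\right) \left(- \frac{4452}{3875} + X\right)}{8}$ ($I{\left(X \right)} = -8 + \frac{\left(X - 237\right) \left(X - \frac{4452}{3875}\right) - 6}{8} = -8 + \frac{\left(-237 + X\right) \left(- \frac{4452}{3875} + X\right) - 6}{8} = -8 + \frac{-6 + \left(-237 + X\right) \left(- \frac{4452}{3875} + X\right)}{8} = -8 + \left(- \frac{3}{4} + \frac{\left(-237 + X\right) \left(- \frac{4452}{3875} + X\right)}{8}\right) = - \frac{35}{4} + \frac{\left(-237 + X\right) \left(- \frac{4452}{3875} + X\right)}{8}$)
$\frac{1}{\left(I{\left(86 \right)} + 333580\right) \left(-444542 + 298506\right)} = \frac{1}{\left(\left(\frac{391937}{15500} - \frac{39681561}{15500} + \frac{86^{2}}{8}\right) + 333580\right) \left(-444542 + 298506\right)} = \frac{1}{\left(\left(\frac{391937}{15500} - \frac{39681561}{15500} + \frac{1}{8} \cdot 7396\right) + 333580\right) \left(-146036\right)} = \frac{1}{\left(\left(\frac{391937}{15500} - \frac{39681561}{15500} + \frac{1849}{2}\right) + 333580\right) \left(-146036\right)} = \frac{1}{\left(- \frac{12479937}{7750} + 333580\right) \left(-146036\right)} = \frac{1}{\frac{2572765063}{7750} \left(-146036\right)} = \frac{1}{- \frac{187858159370134}{3875}} = - \frac{3875}{187858159370134}$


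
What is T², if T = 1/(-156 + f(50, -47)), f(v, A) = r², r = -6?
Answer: 1/14400 ≈ 6.9444e-5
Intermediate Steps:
f(v, A) = 36 (f(v, A) = (-6)² = 36)
T = -1/120 (T = 1/(-156 + 36) = 1/(-120) = -1/120 ≈ -0.0083333)
T² = (-1/120)² = 1/14400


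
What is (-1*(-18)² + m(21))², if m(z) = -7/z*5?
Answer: 954529/9 ≈ 1.0606e+5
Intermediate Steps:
m(z) = -35/z
(-1*(-18)² + m(21))² = (-1*(-18)² - 35/21)² = (-1*324 - 35*1/21)² = (-324 - 5/3)² = (-977/3)² = 954529/9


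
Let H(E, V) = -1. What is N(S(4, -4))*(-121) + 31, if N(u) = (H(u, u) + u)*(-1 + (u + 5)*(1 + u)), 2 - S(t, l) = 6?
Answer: -2389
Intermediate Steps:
S(t, l) = -4 (S(t, l) = 2 - 1*6 = 2 - 6 = -4)
N(u) = (-1 + u)*(-1 + (1 + u)*(5 + u)) (N(u) = (-1 + u)*(-1 + (u + 5)*(1 + u)) = (-1 + u)*(-1 + (5 + u)*(1 + u)) = (-1 + u)*(-1 + (1 + u)*(5 + u)))
N(S(4, -4))*(-121) + 31 = (-4 + (-4)**3 - 2*(-4) + 5*(-4)**2)*(-121) + 31 = (-4 - 64 + 8 + 5*16)*(-121) + 31 = (-4 - 64 + 8 + 80)*(-121) + 31 = 20*(-121) + 31 = -2420 + 31 = -2389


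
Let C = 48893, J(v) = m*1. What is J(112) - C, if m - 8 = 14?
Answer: -48871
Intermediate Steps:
m = 22 (m = 8 + 14 = 22)
J(v) = 22 (J(v) = 22*1 = 22)
J(112) - C = 22 - 1*48893 = 22 - 48893 = -48871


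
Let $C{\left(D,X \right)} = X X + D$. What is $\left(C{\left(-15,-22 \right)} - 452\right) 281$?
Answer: $4777$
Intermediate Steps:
$C{\left(D,X \right)} = D + X^{2}$ ($C{\left(D,X \right)} = X^{2} + D = D + X^{2}$)
$\left(C{\left(-15,-22 \right)} - 452\right) 281 = \left(\left(-15 + \left(-22\right)^{2}\right) - 452\right) 281 = \left(\left(-15 + 484\right) - 452\right) 281 = \left(469 - 452\right) 281 = 17 \cdot 281 = 4777$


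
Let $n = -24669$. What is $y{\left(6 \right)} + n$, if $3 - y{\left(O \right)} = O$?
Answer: $-24672$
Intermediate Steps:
$y{\left(O \right)} = 3 - O$
$y{\left(6 \right)} + n = \left(3 - 6\right) - 24669 = -3 - 24669 = -24672$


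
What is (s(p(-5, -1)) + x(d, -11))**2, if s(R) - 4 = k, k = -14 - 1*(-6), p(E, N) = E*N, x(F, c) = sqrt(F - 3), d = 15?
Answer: 28 - 16*sqrt(3) ≈ 0.28719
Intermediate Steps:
x(F, c) = sqrt(-3 + F)
k = -8 (k = -14 + 6 = -8)
s(R) = -4 (s(R) = 4 - 8 = -4)
(s(p(-5, -1)) + x(d, -11))**2 = (-4 + sqrt(-3 + 15))**2 = (-4 + sqrt(12))**2 = (-4 + 2*sqrt(3))**2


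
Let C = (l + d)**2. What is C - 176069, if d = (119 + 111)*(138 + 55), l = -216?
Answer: 1951166207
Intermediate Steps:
d = 44390 (d = 230*193 = 44390)
C = 1951342276 (C = (-216 + 44390)**2 = 44174**2 = 1951342276)
C - 176069 = 1951342276 - 176069 = 1951166207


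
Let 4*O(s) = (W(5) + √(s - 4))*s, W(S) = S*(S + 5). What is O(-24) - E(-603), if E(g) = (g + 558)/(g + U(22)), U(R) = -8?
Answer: -183345/611 - 12*I*√7 ≈ -300.07 - 31.749*I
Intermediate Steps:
W(S) = S*(5 + S)
O(s) = s*(50 + √(-4 + s))/4 (O(s) = ((5*(5 + 5) + √(s - 4))*s)/4 = ((5*10 + √(-4 + s))*s)/4 = ((50 + √(-4 + s))*s)/4 = (s*(50 + √(-4 + s)))/4 = s*(50 + √(-4 + s))/4)
E(g) = (558 + g)/(-8 + g) (E(g) = (g + 558)/(g - 8) = (558 + g)/(-8 + g))
O(-24) - E(-603) = (¼)*(-24)*(50 + √(-4 - 24)) - (558 - 603)/(-8 - 603) = (¼)*(-24)*(50 + √(-28)) - (-45)/(-611) = (¼)*(-24)*(50 + 2*I*√7) - (-1)*(-45)/611 = (-300 - 12*I*√7) - 1*45/611 = (-300 - 12*I*√7) - 45/611 = -183345/611 - 12*I*√7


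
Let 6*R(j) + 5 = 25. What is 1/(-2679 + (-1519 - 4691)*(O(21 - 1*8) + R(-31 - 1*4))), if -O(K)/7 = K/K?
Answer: 1/20091 ≈ 4.9774e-5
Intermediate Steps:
R(j) = 10/3 (R(j) = -⅚ + (⅙)*25 = -⅚ + 25/6 = 10/3)
O(K) = -7 (O(K) = -7*K/K = -7*1 = -7)
1/(-2679 + (-1519 - 4691)*(O(21 - 1*8) + R(-31 - 1*4))) = 1/(-2679 + (-1519 - 4691)*(-7 + 10/3)) = 1/(-2679 - 6210*(-11/3)) = 1/(-2679 + 22770) = 1/20091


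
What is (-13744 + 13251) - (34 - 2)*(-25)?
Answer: 307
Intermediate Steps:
(-13744 + 13251) - (34 - 2)*(-25) = -493 - 32*(-25) = -493 - 1*(-800) = -493 + 800 = 307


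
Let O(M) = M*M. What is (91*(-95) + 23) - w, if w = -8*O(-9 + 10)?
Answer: -8614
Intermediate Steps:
O(M) = M²
w = -8 (w = -8*(-9 + 10)² = -8*1² = -8*1 = -8)
(91*(-95) + 23) - w = (91*(-95) + 23) - 1*(-8) = (-8645 + 23) + 8 = -8622 + 8 = -8614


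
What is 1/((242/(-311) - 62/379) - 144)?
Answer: -117869/17084136 ≈ -0.0068993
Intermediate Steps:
1/((242/(-311) - 62/379) - 144) = 1/((242*(-1/311) - 62*1/379) - 144) = 1/((-242/311 - 62/379) - 144) = 1/(-111000/117869 - 144) = 1/(-17084136/117869) = -117869/17084136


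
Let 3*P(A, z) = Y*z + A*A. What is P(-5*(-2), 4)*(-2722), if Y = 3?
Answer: -304864/3 ≈ -1.0162e+5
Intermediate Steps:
P(A, z) = z + A**2/3 (P(A, z) = (3*z + A*A)/3 = (3*z + A**2)/3 = (A**2 + 3*z)/3 = z + A**2/3)
P(-5*(-2), 4)*(-2722) = (4 + (-5*(-2))**2/3)*(-2722) = (4 + (1/3)*10**2)*(-2722) = (4 + (1/3)*100)*(-2722) = (4 + 100/3)*(-2722) = (112/3)*(-2722) = -304864/3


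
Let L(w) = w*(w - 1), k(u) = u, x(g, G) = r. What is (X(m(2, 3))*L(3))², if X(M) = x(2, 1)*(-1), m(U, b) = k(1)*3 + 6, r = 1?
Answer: 36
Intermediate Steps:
x(g, G) = 1
L(w) = w*(-1 + w)
m(U, b) = 9 (m(U, b) = 1*3 + 6 = 3 + 6 = 9)
X(M) = -1 (X(M) = 1*(-1) = -1)
(X(m(2, 3))*L(3))² = (-3*(-1 + 3))² = (-3*2)² = (-1*6)² = (-6)² = 36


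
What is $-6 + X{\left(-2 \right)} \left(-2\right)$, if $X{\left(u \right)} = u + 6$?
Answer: $-14$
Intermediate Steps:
$X{\left(u \right)} = 6 + u$
$-6 + X{\left(-2 \right)} \left(-2\right) = -6 + \left(6 - 2\right) \left(-2\right) = -6 + 4 \left(-2\right) = -6 - 8 = -14$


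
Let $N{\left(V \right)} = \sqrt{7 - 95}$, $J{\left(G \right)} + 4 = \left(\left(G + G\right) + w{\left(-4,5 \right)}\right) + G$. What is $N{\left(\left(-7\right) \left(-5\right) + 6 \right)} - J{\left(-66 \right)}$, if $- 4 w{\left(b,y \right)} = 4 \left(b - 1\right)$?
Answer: $197 + 2 i \sqrt{22} \approx 197.0 + 9.3808 i$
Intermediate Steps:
$w{\left(b,y \right)} = 1 - b$ ($w{\left(b,y \right)} = - \frac{4 \left(b - 1\right)}{4} = - \frac{4 \left(-1 + b\right)}{4} = - \frac{-4 + 4 b}{4} = 1 - b$)
$J{\left(G \right)} = 1 + 3 G$ ($J{\left(G \right)} = -4 + \left(\left(\left(G + G\right) + \left(1 - -4\right)\right) + G\right) = -4 + \left(\left(2 G + \left(1 + 4\right)\right) + G\right) = -4 + \left(\left(2 G + 5\right) + G\right) = -4 + \left(\left(5 + 2 G\right) + G\right) = -4 + \left(5 + 3 G\right) = 1 + 3 G$)
$N{\left(V \right)} = 2 i \sqrt{22}$ ($N{\left(V \right)} = \sqrt{-88} = 2 i \sqrt{22}$)
$N{\left(\left(-7\right) \left(-5\right) + 6 \right)} - J{\left(-66 \right)} = 2 i \sqrt{22} - \left(1 + 3 \left(-66\right)\right) = 2 i \sqrt{22} - \left(1 - 198\right) = 2 i \sqrt{22} - -197 = 2 i \sqrt{22} + 197 = 197 + 2 i \sqrt{22}$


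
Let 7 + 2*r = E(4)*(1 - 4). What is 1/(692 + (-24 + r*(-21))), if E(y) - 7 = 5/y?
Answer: 8/8011 ≈ 0.00099863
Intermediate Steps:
E(y) = 7 + 5/y
r = -127/8 (r = -7/2 + ((7 + 5/4)*(1 - 4))/2 = -7/2 + ((7 + 5*(¼))*(-3))/2 = -7/2 + ((7 + 5/4)*(-3))/2 = -7/2 + ((33/4)*(-3))/2 = -7/2 + (½)*(-99/4) = -7/2 - 99/8 = -127/8 ≈ -15.875)
1/(692 + (-24 + r*(-21))) = 1/(692 + (-24 - 127/8*(-21))) = 1/(692 + (-24 + 2667/8)) = 1/(692 + 2475/8) = 1/(8011/8) = 8/8011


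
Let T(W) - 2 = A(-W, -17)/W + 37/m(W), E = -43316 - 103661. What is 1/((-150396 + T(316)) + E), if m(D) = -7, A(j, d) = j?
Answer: -7/2081641 ≈ -3.3627e-6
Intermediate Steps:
E = -146977
T(W) = -30/7 (T(W) = 2 + ((-W)/W + 37/(-7)) = 2 + (-1 + 37*(-⅐)) = 2 + (-1 - 37/7) = 2 - 44/7 = -30/7)
1/((-150396 + T(316)) + E) = 1/((-150396 - 30/7) - 146977) = 1/(-1052802/7 - 146977) = 1/(-2081641/7) = -7/2081641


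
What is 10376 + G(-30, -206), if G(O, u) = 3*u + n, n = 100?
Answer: 9858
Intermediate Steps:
G(O, u) = 100 + 3*u (G(O, u) = 3*u + 100 = 100 + 3*u)
10376 + G(-30, -206) = 10376 + (100 + 3*(-206)) = 10376 + (100 - 618) = 10376 - 518 = 9858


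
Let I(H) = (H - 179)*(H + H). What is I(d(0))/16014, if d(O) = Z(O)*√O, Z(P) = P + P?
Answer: 0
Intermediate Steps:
Z(P) = 2*P
d(O) = 2*O^(3/2) (d(O) = (2*O)*√O = 2*O^(3/2))
I(H) = 2*H*(-179 + H) (I(H) = (-179 + H)*(2*H) = 2*H*(-179 + H))
I(d(0))/16014 = (2*(2*0^(3/2))*(-179 + 2*0^(3/2)))/16014 = (2*(2*0)*(-179 + 2*0))*(1/16014) = (2*0*(-179 + 0))*(1/16014) = (2*0*(-179))*(1/16014) = 0*(1/16014) = 0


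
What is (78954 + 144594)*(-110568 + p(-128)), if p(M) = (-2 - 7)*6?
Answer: -24729326856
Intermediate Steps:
p(M) = -54 (p(M) = -9*6 = -54)
(78954 + 144594)*(-110568 + p(-128)) = (78954 + 144594)*(-110568 - 54) = 223548*(-110622) = -24729326856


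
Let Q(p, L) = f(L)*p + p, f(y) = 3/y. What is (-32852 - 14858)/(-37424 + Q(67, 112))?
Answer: 5343520/4183783 ≈ 1.2772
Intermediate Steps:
Q(p, L) = p + 3*p/L (Q(p, L) = (3/L)*p + p = 3*p/L + p = p + 3*p/L)
(-32852 - 14858)/(-37424 + Q(67, 112)) = (-32852 - 14858)/(-37424 + 67*(3 + 112)/112) = -47710/(-37424 + 67*(1/112)*115) = -47710/(-37424 + 7705/112) = -47710/(-4183783/112) = -47710*(-112/4183783) = 5343520/4183783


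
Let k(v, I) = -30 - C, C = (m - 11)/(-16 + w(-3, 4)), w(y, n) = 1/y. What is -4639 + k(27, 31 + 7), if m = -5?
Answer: -228829/49 ≈ -4670.0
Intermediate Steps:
C = 48/49 (C = (-5 - 11)/(-16 + 1/(-3)) = -16/(-16 - ⅓) = -16/(-49/3) = -16*(-3/49) = 48/49 ≈ 0.97959)
k(v, I) = -1518/49 (k(v, I) = -30 - 1*48/49 = -30 - 48/49 = -1518/49)
-4639 + k(27, 31 + 7) = -4639 - 1518/49 = -228829/49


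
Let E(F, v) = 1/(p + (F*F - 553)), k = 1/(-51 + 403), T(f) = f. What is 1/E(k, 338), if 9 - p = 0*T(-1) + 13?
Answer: -69014527/123904 ≈ -557.00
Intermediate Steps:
k = 1/352 ≈ 0.0028409
p = -4 (p = 9 - (0*(-1) + 13) = 9 - (0 + 13) = 9 - 1*13 = 9 - 13 = -4)
E(F, v) = 1/(-557 + F²) (E(F, v) = 1/(-4 + (F*F - 553)) = 1/(-4 + (F² - 553)) = 1/(-4 + (-553 + F²)) = 1/(-557 + F²))
1/E(k, 338) = 1/(1/(-557 + (1/352)²)) = 1/(1/(-557 + 1/123904)) = 1/(1/(-69014527/123904)) = 1/(-123904/69014527) = -69014527/123904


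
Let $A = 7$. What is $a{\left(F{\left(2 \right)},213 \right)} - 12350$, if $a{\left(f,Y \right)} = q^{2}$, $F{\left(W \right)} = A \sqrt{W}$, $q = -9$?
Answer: $-12269$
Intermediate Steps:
$F{\left(W \right)} = 7 \sqrt{W}$
$a{\left(f,Y \right)} = 81$ ($a{\left(f,Y \right)} = \left(-9\right)^{2} = 81$)
$a{\left(F{\left(2 \right)},213 \right)} - 12350 = 81 - 12350 = -12269$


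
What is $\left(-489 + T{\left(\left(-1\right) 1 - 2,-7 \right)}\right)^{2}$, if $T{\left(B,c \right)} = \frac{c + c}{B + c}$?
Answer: $\frac{5943844}{25} \approx 2.3775 \cdot 10^{5}$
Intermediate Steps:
$T{\left(B,c \right)} = \frac{2 c}{B + c}$
$\left(-489 + T{\left(\left(-1\right) 1 - 2,-7 \right)}\right)^{2} = \left(-489 + 2 \left(-7\right) \frac{1}{\left(\left(-1\right) 1 - 2\right) - 7}\right)^{2} = \left(-489 + 2 \left(-7\right) \frac{1}{\left(-1 - 2\right) - 7}\right)^{2} = \left(-489 + 2 \left(-7\right) \frac{1}{-3 - 7}\right)^{2} = \left(-489 + 2 \left(-7\right) \frac{1}{-10}\right)^{2} = \left(-489 + 2 \left(-7\right) \left(- \frac{1}{10}\right)\right)^{2} = \left(-489 + \frac{7}{5}\right)^{2} = \left(- \frac{2438}{5}\right)^{2} = \frac{5943844}{25}$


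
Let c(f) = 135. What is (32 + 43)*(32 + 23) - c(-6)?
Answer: 3990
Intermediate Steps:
(32 + 43)*(32 + 23) - c(-6) = (32 + 43)*(32 + 23) - 1*135 = 75*55 - 135 = 4125 - 135 = 3990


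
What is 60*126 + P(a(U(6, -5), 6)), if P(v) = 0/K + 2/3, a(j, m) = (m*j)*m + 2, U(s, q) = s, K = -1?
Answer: 22682/3 ≈ 7560.7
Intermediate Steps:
a(j, m) = 2 + j*m² (a(j, m) = (j*m)*m + 2 = j*m² + 2 = 2 + j*m²)
P(v) = ⅔ (P(v) = 0/(-1) + 2/3 = 0*(-1) + 2*(⅓) = 0 + ⅔ = ⅔)
60*126 + P(a(U(6, -5), 6)) = 60*126 + ⅔ = 7560 + ⅔ = 22682/3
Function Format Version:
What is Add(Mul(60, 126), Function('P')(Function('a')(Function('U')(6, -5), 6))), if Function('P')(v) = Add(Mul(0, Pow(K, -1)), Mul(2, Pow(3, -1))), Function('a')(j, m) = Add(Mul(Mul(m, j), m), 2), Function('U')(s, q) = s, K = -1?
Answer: Rational(22682, 3) ≈ 7560.7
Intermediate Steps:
Function('a')(j, m) = Add(2, Mul(j, Pow(m, 2))) (Function('a')(j, m) = Add(Mul(Mul(j, m), m), 2) = Add(Mul(j, Pow(m, 2)), 2) = Add(2, Mul(j, Pow(m, 2))))
Function('P')(v) = Rational(2, 3) (Function('P')(v) = Add(Mul(0, Pow(-1, -1)), Mul(2, Pow(3, -1))) = Add(Mul(0, -1), Mul(2, Rational(1, 3))) = Add(0, Rational(2, 3)) = Rational(2, 3))
Add(Mul(60, 126), Function('P')(Function('a')(Function('U')(6, -5), 6))) = Add(Mul(60, 126), Rational(2, 3)) = Add(7560, Rational(2, 3)) = Rational(22682, 3)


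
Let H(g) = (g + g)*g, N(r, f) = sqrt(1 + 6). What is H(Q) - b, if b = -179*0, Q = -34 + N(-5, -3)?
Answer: 2326 - 136*sqrt(7) ≈ 1966.2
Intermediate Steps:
N(r, f) = sqrt(7)
Q = -34 + sqrt(7) ≈ -31.354
H(g) = 2*g**2 (H(g) = (2*g)*g = 2*g**2)
b = 0
H(Q) - b = 2*(-34 + sqrt(7))**2 - 1*0 = 2*(-34 + sqrt(7))**2 + 0 = 2*(-34 + sqrt(7))**2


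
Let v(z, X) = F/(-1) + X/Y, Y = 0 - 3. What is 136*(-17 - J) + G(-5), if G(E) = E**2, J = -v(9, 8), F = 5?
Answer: -9989/3 ≈ -3329.7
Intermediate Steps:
Y = -3
v(z, X) = -5 - X/3 (v(z, X) = 5/(-1) + X/(-3) = 5*(-1) + X*(-1/3) = -5 - X/3)
J = 23/3 (J = -(-5 - 1/3*8) = -(-5 - 8/3) = -1*(-23/3) = 23/3 ≈ 7.6667)
136*(-17 - J) + G(-5) = 136*(-17 - 1*23/3) + (-5)**2 = 136*(-17 - 23/3) + 25 = 136*(-74/3) + 25 = -10064/3 + 25 = -9989/3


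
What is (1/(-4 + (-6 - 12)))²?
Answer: 1/484 ≈ 0.0020661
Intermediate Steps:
(1/(-4 + (-6 - 12)))² = (1/(-4 - 18))² = (1/(-22))² = (-1/22)² = 1/484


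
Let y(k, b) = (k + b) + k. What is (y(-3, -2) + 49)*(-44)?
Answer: -1804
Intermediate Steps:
y(k, b) = b + 2*k (y(k, b) = (b + k) + k = b + 2*k)
(y(-3, -2) + 49)*(-44) = ((-2 + 2*(-3)) + 49)*(-44) = ((-2 - 6) + 49)*(-44) = (-8 + 49)*(-44) = 41*(-44) = -1804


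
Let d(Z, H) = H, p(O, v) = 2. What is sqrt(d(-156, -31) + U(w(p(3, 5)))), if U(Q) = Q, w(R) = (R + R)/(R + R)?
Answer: I*sqrt(30) ≈ 5.4772*I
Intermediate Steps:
w(R) = 1 (w(R) = (2*R)/((2*R)) = (2*R)*(1/(2*R)) = 1)
sqrt(d(-156, -31) + U(w(p(3, 5)))) = sqrt(-31 + 1) = sqrt(-30) = I*sqrt(30)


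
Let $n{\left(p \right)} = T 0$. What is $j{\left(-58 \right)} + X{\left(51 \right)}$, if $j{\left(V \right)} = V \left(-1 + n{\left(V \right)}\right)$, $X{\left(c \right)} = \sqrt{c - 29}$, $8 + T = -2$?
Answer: $58 + \sqrt{22} \approx 62.69$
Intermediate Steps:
$T = -10$ ($T = -8 - 2 = -10$)
$X{\left(c \right)} = \sqrt{-29 + c}$
$n{\left(p \right)} = 0$ ($n{\left(p \right)} = \left(-10\right) 0 = 0$)
$j{\left(V \right)} = - V$ ($j{\left(V \right)} = V \left(-1 + 0\right) = V \left(-1\right) = - V$)
$j{\left(-58 \right)} + X{\left(51 \right)} = \left(-1\right) \left(-58\right) + \sqrt{-29 + 51} = 58 + \sqrt{22}$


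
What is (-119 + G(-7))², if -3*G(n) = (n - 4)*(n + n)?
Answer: 261121/9 ≈ 29013.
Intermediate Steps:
G(n) = -2*n*(-4 + n)/3 (G(n) = -(n - 4)*(n + n)/3 = -(-4 + n)*2*n/3 = -2*n*(-4 + n)/3)
(-119 + G(-7))² = (-119 + (⅔)*(-7)*(4 - 1*(-7)))² = (-119 + (⅔)*(-7)*(4 + 7))² = (-119 + (⅔)*(-7)*11)² = (-119 - 154/3)² = (-511/3)² = 261121/9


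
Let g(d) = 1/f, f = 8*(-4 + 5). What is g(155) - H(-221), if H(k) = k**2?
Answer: -390727/8 ≈ -48841.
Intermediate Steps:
f = 8 (f = 8*1 = 8)
g(d) = 1/8
g(155) - H(-221) = 1/8 - 1*(-221)**2 = 1/8 - 1*48841 = 1/8 - 48841 = -390727/8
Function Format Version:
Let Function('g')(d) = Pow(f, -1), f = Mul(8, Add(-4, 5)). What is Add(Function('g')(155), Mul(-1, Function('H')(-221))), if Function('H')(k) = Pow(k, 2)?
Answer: Rational(-390727, 8) ≈ -48841.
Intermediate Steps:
f = 8 (f = Mul(8, 1) = 8)
Function('g')(d) = Rational(1, 8) (Function('g')(d) = Pow(8, -1) = Rational(1, 8))
Add(Function('g')(155), Mul(-1, Function('H')(-221))) = Add(Rational(1, 8), Mul(-1, Pow(-221, 2))) = Add(Rational(1, 8), Mul(-1, 48841)) = Add(Rational(1, 8), -48841) = Rational(-390727, 8)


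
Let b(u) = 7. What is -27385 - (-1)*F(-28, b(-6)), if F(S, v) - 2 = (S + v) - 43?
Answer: -27447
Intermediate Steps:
F(S, v) = -41 + S + v (F(S, v) = 2 + ((S + v) - 43) = 2 + (-43 + S + v) = -41 + S + v)
-27385 - (-1)*F(-28, b(-6)) = -27385 - (-1)*(-41 - 28 + 7) = -27385 - (-1)*(-62) = -27385 - 1*62 = -27385 - 62 = -27447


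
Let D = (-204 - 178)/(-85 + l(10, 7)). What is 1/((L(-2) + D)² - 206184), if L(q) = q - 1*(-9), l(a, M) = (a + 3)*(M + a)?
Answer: -4624/953313591 ≈ -4.8505e-6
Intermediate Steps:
l(a, M) = (3 + a)*(M + a)
D = -191/68 (D = (-204 - 178)/(-85 + (10² + 3*7 + 3*10 + 7*10)) = -382/(-85 + (100 + 21 + 30 + 70)) = -382/(-85 + 221) = -382/136 = -382*1/136 = -191/68 ≈ -2.8088)
L(q) = 9 + q (L(q) = q + 9 = 9 + q)
1/((L(-2) + D)² - 206184) = 1/(((9 - 2) - 191/68)² - 206184) = 1/((7 - 191/68)² - 206184) = 1/((285/68)² - 206184) = 1/(81225/4624 - 206184) = 1/(-953313591/4624) = -4624/953313591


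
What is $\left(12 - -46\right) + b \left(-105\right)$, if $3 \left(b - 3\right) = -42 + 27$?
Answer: $268$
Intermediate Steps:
$b = -2$ ($b = 3 + \frac{-42 + 27}{3} = 3 + \frac{1}{3} \left(-15\right) = 3 - 5 = -2$)
$\left(12 - -46\right) + b \left(-105\right) = \left(12 - -46\right) - -210 = \left(12 + 46\right) + 210 = 58 + 210 = 268$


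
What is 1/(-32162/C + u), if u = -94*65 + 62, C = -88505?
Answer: -88505/535246078 ≈ -0.00016535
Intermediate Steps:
u = -6048 (u = -6110 + 62 = -6048)
1/(-32162/C + u) = 1/(-32162/(-88505) - 6048) = 1/(-32162*(-1/88505) - 6048) = 1/(32162/88505 - 6048) = 1/(-535246078/88505) = -88505/535246078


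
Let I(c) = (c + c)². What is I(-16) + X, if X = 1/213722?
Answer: 218851329/213722 ≈ 1024.0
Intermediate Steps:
I(c) = 4*c² (I(c) = (2*c)² = 4*c²)
X = 1/213722 ≈ 4.6790e-6
I(-16) + X = 4*(-16)² + 1/213722 = 4*256 + 1/213722 = 1024 + 1/213722 = 218851329/213722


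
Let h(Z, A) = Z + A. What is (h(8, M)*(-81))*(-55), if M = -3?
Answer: 22275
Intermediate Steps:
h(Z, A) = A + Z
(h(8, M)*(-81))*(-55) = ((-3 + 8)*(-81))*(-55) = (5*(-81))*(-55) = -405*(-55) = 22275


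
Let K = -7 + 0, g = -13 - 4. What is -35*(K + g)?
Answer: 840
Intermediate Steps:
g = -17
K = -7
-35*(K + g) = -35*(-7 - 17) = -35*(-24) = 840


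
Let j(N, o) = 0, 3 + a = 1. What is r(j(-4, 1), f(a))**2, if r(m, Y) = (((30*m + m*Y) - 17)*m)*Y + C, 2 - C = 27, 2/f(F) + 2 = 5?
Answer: 625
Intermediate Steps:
a = -2 (a = -3 + 1 = -2)
f(F) = 2/3 (f(F) = 2/(-2 + 5) = 2/3)
C = -25 (C = 2 - 1*27 = 2 - 27 = -25)
r(m, Y) = -25 + Y*m*(-17 + 30*m + Y*m) (r(m, Y) = (((30*m + m*Y) - 17)*m)*Y - 25 = (((30*m + Y*m) - 17)*m)*Y - 25 = ((-17 + 30*m + Y*m)*m)*Y - 25 = (m*(-17 + 30*m + Y*m))*Y - 25 = Y*m*(-17 + 30*m + Y*m) - 25 = -25 + Y*m*(-17 + 30*m + Y*m))
r(j(-4, 1), f(a))**2 = (-25 + (2/3)**2*0**2 - 17*2/3*0 + 30*(2/3)*0**2)**2 = (-25 + (4/9)*0 + 0 + 30*(2/3)*0)**2 = (-25 + 0 + 0 + 0)**2 = (-25)**2 = 625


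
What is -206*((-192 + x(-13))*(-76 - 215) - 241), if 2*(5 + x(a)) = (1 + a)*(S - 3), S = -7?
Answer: -8162956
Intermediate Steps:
x(a) = -10 - 5*a (x(a) = -5 + ((1 + a)*(-7 - 3))/2 = -5 + ((1 + a)*(-10))/2 = -5 + (-10 - 10*a)/2 = -5 + (-5 - 5*a) = -10 - 5*a)
-206*((-192 + x(-13))*(-76 - 215) - 241) = -206*((-192 + (-10 - 5*(-13)))*(-76 - 215) - 241) = -206*((-192 + (-10 + 65))*(-291) - 241) = -206*((-192 + 55)*(-291) - 241) = -206*(-137*(-291) - 241) = -206*(39867 - 241) = -206*39626 = -8162956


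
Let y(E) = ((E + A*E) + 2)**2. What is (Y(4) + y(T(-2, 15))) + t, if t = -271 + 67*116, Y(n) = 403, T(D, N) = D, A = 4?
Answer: 7968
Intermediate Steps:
t = 7501 (t = -271 + 7772 = 7501)
y(E) = (2 + 5*E)**2 (y(E) = ((E + 4*E) + 2)**2 = (5*E + 2)**2 = (2 + 5*E)**2)
(Y(4) + y(T(-2, 15))) + t = (403 + (2 + 5*(-2))**2) + 7501 = (403 + (2 - 10)**2) + 7501 = (403 + (-8)**2) + 7501 = (403 + 64) + 7501 = 467 + 7501 = 7968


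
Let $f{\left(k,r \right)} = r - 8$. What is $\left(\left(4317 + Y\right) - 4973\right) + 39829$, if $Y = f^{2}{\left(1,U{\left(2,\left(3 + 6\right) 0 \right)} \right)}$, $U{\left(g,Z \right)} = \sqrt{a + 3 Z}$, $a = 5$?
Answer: $39242 - 16 \sqrt{5} \approx 39206.0$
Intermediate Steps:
$U{\left(g,Z \right)} = \sqrt{5 + 3 Z}$
$f{\left(k,r \right)} = -8 + r$
$Y = \left(-8 + \sqrt{5}\right)^{2}$ ($Y = \left(-8 + \sqrt{5 + 3 \left(3 + 6\right) 0}\right)^{2} = \left(-8 + \sqrt{5 + 3 \cdot 9 \cdot 0}\right)^{2} = \left(-8 + \sqrt{5 + 3 \cdot 0}\right)^{2} = \left(-8 + \sqrt{5 + 0}\right)^{2} = \left(-8 + \sqrt{5}\right)^{2} \approx 33.223$)
$\left(\left(4317 + Y\right) - 4973\right) + 39829 = \left(\left(4317 + \left(8 - \sqrt{5}\right)^{2}\right) - 4973\right) + 39829 = \left(-656 + \left(8 - \sqrt{5}\right)^{2}\right) + 39829 = 39173 + \left(8 - \sqrt{5}\right)^{2}$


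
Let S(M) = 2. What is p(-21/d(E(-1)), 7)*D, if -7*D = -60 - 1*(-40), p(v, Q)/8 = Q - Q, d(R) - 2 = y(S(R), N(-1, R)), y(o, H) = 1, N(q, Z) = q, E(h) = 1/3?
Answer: 0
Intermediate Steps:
E(h) = 1/3
d(R) = 3 (d(R) = 2 + 1 = 3)
p(v, Q) = 0 (p(v, Q) = 8*(Q - Q) = 8*0 = 0)
D = 20/7 (D = -(-60 - 1*(-40))/7 = -(-60 + 40)/7 = -1/7*(-20) = 20/7 ≈ 2.8571)
p(-21/d(E(-1)), 7)*D = 0*(20/7) = 0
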